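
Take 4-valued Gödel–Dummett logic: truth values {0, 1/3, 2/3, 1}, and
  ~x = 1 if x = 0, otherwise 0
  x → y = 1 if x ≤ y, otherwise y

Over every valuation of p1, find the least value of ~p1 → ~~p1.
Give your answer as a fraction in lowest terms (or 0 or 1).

Take p1 = 0:
~p1 = ~0 = 1
~p1 = ~0 = 1
~~p1 = ~1 = 0
~p1 → ~~p1 = 1 → 0 = 0
No assignment yields a value below 0, so this is the minimum.

0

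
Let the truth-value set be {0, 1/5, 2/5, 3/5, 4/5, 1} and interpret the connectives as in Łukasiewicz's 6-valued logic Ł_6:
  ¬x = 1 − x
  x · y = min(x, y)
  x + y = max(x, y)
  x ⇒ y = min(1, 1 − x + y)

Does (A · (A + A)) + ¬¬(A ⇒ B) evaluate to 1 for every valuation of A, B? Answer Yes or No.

No

Counterexample: take A = 1/5, B = 0.
A + A = 1/5 + 1/5 = 1/5
A · (A + A) = 1/5 · 1/5 = 1/5
A ⇒ B = 1/5 ⇒ 0 = 4/5
¬(A ⇒ B) = ¬4/5 = 1/5
¬¬(A ⇒ B) = ¬1/5 = 4/5
(A · (A + A)) + ¬¬(A ⇒ B) = 1/5 + 4/5 = 4/5
This gives 4/5 ≠ 1.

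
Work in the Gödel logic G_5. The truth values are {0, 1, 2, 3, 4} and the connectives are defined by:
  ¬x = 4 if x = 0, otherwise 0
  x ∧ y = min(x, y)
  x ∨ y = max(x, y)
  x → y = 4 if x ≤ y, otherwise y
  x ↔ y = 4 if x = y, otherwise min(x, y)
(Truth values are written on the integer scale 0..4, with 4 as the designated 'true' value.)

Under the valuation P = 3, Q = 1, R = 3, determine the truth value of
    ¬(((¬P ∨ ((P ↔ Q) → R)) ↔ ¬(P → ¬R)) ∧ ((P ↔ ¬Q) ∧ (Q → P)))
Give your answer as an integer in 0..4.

¬P = ¬3 = 0
P ↔ Q = 3 ↔ 1 = 1
(P ↔ Q) → R = 1 → 3 = 4
¬P ∨ ((P ↔ Q) → R) = 0 ∨ 4 = 4
¬R = ¬3 = 0
P → ¬R = 3 → 0 = 0
¬(P → ¬R) = ¬0 = 4
(¬P ∨ ((P ↔ Q) → R)) ↔ ¬(P → ¬R) = 4 ↔ 4 = 4
¬Q = ¬1 = 0
P ↔ ¬Q = 3 ↔ 0 = 0
Q → P = 1 → 3 = 4
(P ↔ ¬Q) ∧ (Q → P) = 0 ∧ 4 = 0
((¬P ∨ ((P ↔ Q) → R)) ↔ ¬(P → ¬R)) ∧ ((P ↔ ¬Q) ∧ (Q → P)) = 4 ∧ 0 = 0
¬(((¬P ∨ ((P ↔ Q) → R)) ↔ ¬(P → ¬R)) ∧ ((P ↔ ¬Q) ∧ (Q → P))) = ¬0 = 4

4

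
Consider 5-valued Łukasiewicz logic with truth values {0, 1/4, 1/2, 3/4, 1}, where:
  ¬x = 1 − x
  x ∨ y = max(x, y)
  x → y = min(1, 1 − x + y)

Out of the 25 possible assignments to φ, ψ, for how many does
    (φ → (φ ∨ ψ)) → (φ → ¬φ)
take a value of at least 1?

15

value 1: 15 assignments (counts)
value 1/2: 5 assignments
value 0: 5 assignments
So 15 of the 25 assignments meet the threshold.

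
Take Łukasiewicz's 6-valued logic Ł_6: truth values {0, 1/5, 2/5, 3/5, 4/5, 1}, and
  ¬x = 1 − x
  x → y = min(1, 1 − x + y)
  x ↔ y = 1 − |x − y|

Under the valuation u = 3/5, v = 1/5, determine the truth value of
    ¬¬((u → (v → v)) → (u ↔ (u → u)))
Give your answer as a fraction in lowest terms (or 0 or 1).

v → v = 1/5 → 1/5 = 1
u → (v → v) = 3/5 → 1 = 1
u → u = 3/5 → 3/5 = 1
u ↔ (u → u) = 3/5 ↔ 1 = 3/5
(u → (v → v)) → (u ↔ (u → u)) = 1 → 3/5 = 3/5
¬((u → (v → v)) → (u ↔ (u → u))) = ¬3/5 = 2/5
¬¬((u → (v → v)) → (u ↔ (u → u))) = ¬2/5 = 3/5

3/5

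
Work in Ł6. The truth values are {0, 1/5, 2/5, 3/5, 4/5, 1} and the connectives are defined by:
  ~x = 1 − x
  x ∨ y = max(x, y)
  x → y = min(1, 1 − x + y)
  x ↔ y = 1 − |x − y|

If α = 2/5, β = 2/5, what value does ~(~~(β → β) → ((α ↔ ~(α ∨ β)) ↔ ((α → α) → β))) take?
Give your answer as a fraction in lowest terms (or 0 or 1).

β → β = 2/5 → 2/5 = 1
~(β → β) = ~1 = 0
~~(β → β) = ~0 = 1
α ∨ β = 2/5 ∨ 2/5 = 2/5
~(α ∨ β) = ~2/5 = 3/5
α ↔ ~(α ∨ β) = 2/5 ↔ 3/5 = 4/5
α → α = 2/5 → 2/5 = 1
(α → α) → β = 1 → 2/5 = 2/5
(α ↔ ~(α ∨ β)) ↔ ((α → α) → β) = 4/5 ↔ 2/5 = 3/5
~~(β → β) → ((α ↔ ~(α ∨ β)) ↔ ((α → α) → β)) = 1 → 3/5 = 3/5
~(~~(β → β) → ((α ↔ ~(α ∨ β)) ↔ ((α → α) → β))) = ~3/5 = 2/5

2/5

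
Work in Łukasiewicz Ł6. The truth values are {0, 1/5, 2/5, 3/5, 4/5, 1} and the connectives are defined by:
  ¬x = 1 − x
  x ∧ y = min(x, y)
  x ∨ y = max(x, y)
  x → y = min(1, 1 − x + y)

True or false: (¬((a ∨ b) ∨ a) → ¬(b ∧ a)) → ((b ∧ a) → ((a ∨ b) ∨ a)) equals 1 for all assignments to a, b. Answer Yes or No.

Yes

At a = 2/5, b = 1/5, for instance:
a ∨ b = 2/5 ∨ 1/5 = 2/5
(a ∨ b) ∨ a = 2/5 ∨ 2/5 = 2/5
¬((a ∨ b) ∨ a) = ¬2/5 = 3/5
b ∧ a = 1/5 ∧ 2/5 = 1/5
¬(b ∧ a) = ¬1/5 = 4/5
¬((a ∨ b) ∨ a) → ¬(b ∧ a) = 3/5 → 4/5 = 1
(b ∧ a) → ((a ∨ b) ∨ a) = 1/5 → 2/5 = 1
(¬((a ∨ b) ∨ a) → ¬(b ∧ a)) → ((b ∧ a) → ((a ∨ b) ∨ a)) = 1 → 1 = 1
and checking the remaining 35 assignments likewise gives ≥ 1 in every case.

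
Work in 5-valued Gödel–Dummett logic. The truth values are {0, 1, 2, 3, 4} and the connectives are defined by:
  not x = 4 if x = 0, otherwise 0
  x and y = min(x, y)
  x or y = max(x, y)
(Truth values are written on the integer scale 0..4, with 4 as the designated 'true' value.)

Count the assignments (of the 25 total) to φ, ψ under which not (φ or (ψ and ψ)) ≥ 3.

1

value 4: 1 assignment (counts)
value 0: 24 assignments
So 1 of the 25 assignments meets the threshold.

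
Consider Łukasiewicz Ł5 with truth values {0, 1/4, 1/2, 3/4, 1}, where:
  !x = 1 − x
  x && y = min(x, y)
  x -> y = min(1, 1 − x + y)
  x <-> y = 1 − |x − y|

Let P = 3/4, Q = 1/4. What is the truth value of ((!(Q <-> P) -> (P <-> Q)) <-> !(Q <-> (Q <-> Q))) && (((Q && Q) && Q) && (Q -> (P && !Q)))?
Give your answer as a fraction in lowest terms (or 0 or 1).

Q <-> P = 1/4 <-> 3/4 = 1/2
!(Q <-> P) = !1/2 = 1/2
P <-> Q = 3/4 <-> 1/4 = 1/2
!(Q <-> P) -> (P <-> Q) = 1/2 -> 1/2 = 1
Q <-> Q = 1/4 <-> 1/4 = 1
Q <-> (Q <-> Q) = 1/4 <-> 1 = 1/4
!(Q <-> (Q <-> Q)) = !1/4 = 3/4
(!(Q <-> P) -> (P <-> Q)) <-> !(Q <-> (Q <-> Q)) = 1 <-> 3/4 = 3/4
Q && Q = 1/4 && 1/4 = 1/4
(Q && Q) && Q = 1/4 && 1/4 = 1/4
!Q = !1/4 = 3/4
P && !Q = 3/4 && 3/4 = 3/4
Q -> (P && !Q) = 1/4 -> 3/4 = 1
((Q && Q) && Q) && (Q -> (P && !Q)) = 1/4 && 1 = 1/4
((!(Q <-> P) -> (P <-> Q)) <-> !(Q <-> (Q <-> Q))) && (((Q && Q) && Q) && (Q -> (P && !Q))) = 3/4 && 1/4 = 1/4

1/4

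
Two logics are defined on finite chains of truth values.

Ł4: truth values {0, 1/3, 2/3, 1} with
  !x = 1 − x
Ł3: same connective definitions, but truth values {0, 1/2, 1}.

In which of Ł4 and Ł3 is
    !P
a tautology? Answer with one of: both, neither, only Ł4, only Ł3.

neither

In Ł4: at P = 1/3 the value is 2/3 — not a tautology.
In Ł3: at P = 1/2 the value is 1/2 — not a tautology.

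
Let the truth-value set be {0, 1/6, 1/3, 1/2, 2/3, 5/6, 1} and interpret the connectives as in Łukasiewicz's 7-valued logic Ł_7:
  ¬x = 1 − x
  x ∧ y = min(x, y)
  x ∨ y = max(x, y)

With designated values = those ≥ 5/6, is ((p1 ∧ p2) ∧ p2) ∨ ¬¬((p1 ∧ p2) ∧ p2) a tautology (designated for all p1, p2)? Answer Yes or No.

No

Counterexample: take p1 = 0, p2 = 0.
p1 ∧ p2 = 0 ∧ 0 = 0
(p1 ∧ p2) ∧ p2 = 0 ∧ 0 = 0
¬((p1 ∧ p2) ∧ p2) = ¬0 = 1
¬¬((p1 ∧ p2) ∧ p2) = ¬1 = 0
((p1 ∧ p2) ∧ p2) ∨ ¬¬((p1 ∧ p2) ∧ p2) = 0 ∨ 0 = 0
This gives 0, which is below 5/6.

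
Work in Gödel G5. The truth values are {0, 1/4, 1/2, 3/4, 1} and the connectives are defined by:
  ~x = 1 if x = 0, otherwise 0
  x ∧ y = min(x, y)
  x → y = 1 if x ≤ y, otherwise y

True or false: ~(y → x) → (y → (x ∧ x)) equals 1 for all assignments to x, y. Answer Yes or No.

Counterexample: take x = 0, y = 1/4.
y → x = 1/4 → 0 = 0
~(y → x) = ~0 = 1
x ∧ x = 0 ∧ 0 = 0
y → (x ∧ x) = 1/4 → 0 = 0
~(y → x) → (y → (x ∧ x)) = 1 → 0 = 0
This gives 0 ≠ 1.

No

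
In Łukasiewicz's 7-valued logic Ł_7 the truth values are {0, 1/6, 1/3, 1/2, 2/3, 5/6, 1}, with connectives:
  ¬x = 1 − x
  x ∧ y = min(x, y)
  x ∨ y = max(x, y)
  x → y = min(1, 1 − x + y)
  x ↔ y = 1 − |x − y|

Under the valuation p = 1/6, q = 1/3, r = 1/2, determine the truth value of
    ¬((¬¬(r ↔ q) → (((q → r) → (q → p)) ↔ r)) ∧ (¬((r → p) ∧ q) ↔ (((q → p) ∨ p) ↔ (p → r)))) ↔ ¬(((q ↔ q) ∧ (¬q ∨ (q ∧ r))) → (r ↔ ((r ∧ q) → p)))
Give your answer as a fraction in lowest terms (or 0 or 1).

r ↔ q = 1/2 ↔ 1/3 = 5/6
¬(r ↔ q) = ¬5/6 = 1/6
¬¬(r ↔ q) = ¬1/6 = 5/6
q → r = 1/3 → 1/2 = 1
q → p = 1/3 → 1/6 = 5/6
(q → r) → (q → p) = 1 → 5/6 = 5/6
((q → r) → (q → p)) ↔ r = 5/6 ↔ 1/2 = 2/3
¬¬(r ↔ q) → (((q → r) → (q → p)) ↔ r) = 5/6 → 2/3 = 5/6
r → p = 1/2 → 1/6 = 2/3
(r → p) ∧ q = 2/3 ∧ 1/3 = 1/3
¬((r → p) ∧ q) = ¬1/3 = 2/3
q → p = 1/3 → 1/6 = 5/6
(q → p) ∨ p = 5/6 ∨ 1/6 = 5/6
p → r = 1/6 → 1/2 = 1
((q → p) ∨ p) ↔ (p → r) = 5/6 ↔ 1 = 5/6
¬((r → p) ∧ q) ↔ (((q → p) ∨ p) ↔ (p → r)) = 2/3 ↔ 5/6 = 5/6
(¬¬(r ↔ q) → (((q → r) → (q → p)) ↔ r)) ∧ (¬((r → p) ∧ q) ↔ (((q → p) ∨ p) ↔ (p → r))) = 5/6 ∧ 5/6 = 5/6
¬((¬¬(r ↔ q) → (((q → r) → (q → p)) ↔ r)) ∧ (¬((r → p) ∧ q) ↔ (((q → p) ∨ p) ↔ (p → r)))) = ¬5/6 = 1/6
q ↔ q = 1/3 ↔ 1/3 = 1
¬q = ¬1/3 = 2/3
q ∧ r = 1/3 ∧ 1/2 = 1/3
¬q ∨ (q ∧ r) = 2/3 ∨ 1/3 = 2/3
(q ↔ q) ∧ (¬q ∨ (q ∧ r)) = 1 ∧ 2/3 = 2/3
r ∧ q = 1/2 ∧ 1/3 = 1/3
(r ∧ q) → p = 1/3 → 1/6 = 5/6
r ↔ ((r ∧ q) → p) = 1/2 ↔ 5/6 = 2/3
((q ↔ q) ∧ (¬q ∨ (q ∧ r))) → (r ↔ ((r ∧ q) → p)) = 2/3 → 2/3 = 1
¬(((q ↔ q) ∧ (¬q ∨ (q ∧ r))) → (r ↔ ((r ∧ q) → p))) = ¬1 = 0
¬((¬¬(r ↔ q) → (((q → r) → (q → p)) ↔ r)) ∧ (¬((r → p) ∧ q) ↔ (((q → p) ∨ p) ↔ (p → r)))) ↔ ¬(((q ↔ q) ∧ (¬q ∨ (q ∧ r))) → (r ↔ ((r ∧ q) → p))) = 1/6 ↔ 0 = 5/6

5/6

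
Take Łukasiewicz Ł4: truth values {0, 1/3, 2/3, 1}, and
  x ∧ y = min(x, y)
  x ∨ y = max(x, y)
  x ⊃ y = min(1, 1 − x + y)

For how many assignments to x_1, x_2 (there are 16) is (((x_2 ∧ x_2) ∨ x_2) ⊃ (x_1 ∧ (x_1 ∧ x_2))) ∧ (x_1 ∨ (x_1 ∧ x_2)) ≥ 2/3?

x_1 = 0, x_2 = 0 ↦ 0  <
x_1 = 0, x_2 = 1/3 ↦ 0  <
x_1 = 0, x_2 = 2/3 ↦ 0  <
x_1 = 0, x_2 = 1 ↦ 0  <
x_1 = 1/3, x_2 = 0 ↦ 1/3  <
x_1 = 1/3, x_2 = 1/3 ↦ 1/3  <
x_1 = 1/3, x_2 = 2/3 ↦ 1/3  <
x_1 = 1/3, x_2 = 1 ↦ 1/3  <
x_1 = 2/3, x_2 = 0 ↦ 2/3  ≥
x_1 = 2/3, x_2 = 1/3 ↦ 2/3  ≥
x_1 = 2/3, x_2 = 2/3 ↦ 2/3  ≥
x_1 = 2/3, x_2 = 1 ↦ 2/3  ≥
x_1 = 1, x_2 = 0 ↦ 1  ≥
x_1 = 1, x_2 = 1/3 ↦ 1  ≥
x_1 = 1, x_2 = 2/3 ↦ 1  ≥
x_1 = 1, x_2 = 1 ↦ 1  ≥
So 8 of the 16 assignments meet the threshold.

8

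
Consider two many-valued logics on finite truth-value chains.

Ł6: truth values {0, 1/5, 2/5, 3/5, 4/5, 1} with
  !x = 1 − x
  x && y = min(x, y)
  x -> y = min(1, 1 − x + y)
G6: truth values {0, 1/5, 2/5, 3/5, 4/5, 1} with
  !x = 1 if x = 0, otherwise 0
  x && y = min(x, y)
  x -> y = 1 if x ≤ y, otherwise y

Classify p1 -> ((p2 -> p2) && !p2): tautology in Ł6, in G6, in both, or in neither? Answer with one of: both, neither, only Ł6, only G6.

neither

In Ł6: at p1 = 1/5, p2 = 1 the value is 4/5 — not a tautology.
In G6: at p1 = 1/5, p2 = 1/5 the value is 0 — not a tautology.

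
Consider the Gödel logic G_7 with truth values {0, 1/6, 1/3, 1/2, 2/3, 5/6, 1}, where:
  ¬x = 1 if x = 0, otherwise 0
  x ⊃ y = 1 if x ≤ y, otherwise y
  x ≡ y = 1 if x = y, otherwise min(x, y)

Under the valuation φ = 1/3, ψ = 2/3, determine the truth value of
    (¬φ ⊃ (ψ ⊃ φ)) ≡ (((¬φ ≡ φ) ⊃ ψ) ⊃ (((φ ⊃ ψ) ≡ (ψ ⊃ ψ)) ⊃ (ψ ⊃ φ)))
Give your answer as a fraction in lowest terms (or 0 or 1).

1/3

¬φ = ¬1/3 = 0
ψ ⊃ φ = 2/3 ⊃ 1/3 = 1/3
¬φ ⊃ (ψ ⊃ φ) = 0 ⊃ 1/3 = 1
¬φ = ¬1/3 = 0
¬φ ≡ φ = 0 ≡ 1/3 = 0
(¬φ ≡ φ) ⊃ ψ = 0 ⊃ 2/3 = 1
φ ⊃ ψ = 1/3 ⊃ 2/3 = 1
ψ ⊃ ψ = 2/3 ⊃ 2/3 = 1
(φ ⊃ ψ) ≡ (ψ ⊃ ψ) = 1 ≡ 1 = 1
ψ ⊃ φ = 2/3 ⊃ 1/3 = 1/3
((φ ⊃ ψ) ≡ (ψ ⊃ ψ)) ⊃ (ψ ⊃ φ) = 1 ⊃ 1/3 = 1/3
((¬φ ≡ φ) ⊃ ψ) ⊃ (((φ ⊃ ψ) ≡ (ψ ⊃ ψ)) ⊃ (ψ ⊃ φ)) = 1 ⊃ 1/3 = 1/3
(¬φ ⊃ (ψ ⊃ φ)) ≡ (((¬φ ≡ φ) ⊃ ψ) ⊃ (((φ ⊃ ψ) ≡ (ψ ⊃ ψ)) ⊃ (ψ ⊃ φ))) = 1 ≡ 1/3 = 1/3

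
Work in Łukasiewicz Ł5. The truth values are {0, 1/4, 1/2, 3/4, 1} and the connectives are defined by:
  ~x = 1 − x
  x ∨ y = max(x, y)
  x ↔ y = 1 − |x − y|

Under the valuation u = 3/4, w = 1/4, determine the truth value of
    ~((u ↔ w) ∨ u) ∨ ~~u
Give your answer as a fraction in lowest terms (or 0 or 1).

3/4

u ↔ w = 3/4 ↔ 1/4 = 1/2
(u ↔ w) ∨ u = 1/2 ∨ 3/4 = 3/4
~((u ↔ w) ∨ u) = ~3/4 = 1/4
~u = ~3/4 = 1/4
~~u = ~1/4 = 3/4
~((u ↔ w) ∨ u) ∨ ~~u = 1/4 ∨ 3/4 = 3/4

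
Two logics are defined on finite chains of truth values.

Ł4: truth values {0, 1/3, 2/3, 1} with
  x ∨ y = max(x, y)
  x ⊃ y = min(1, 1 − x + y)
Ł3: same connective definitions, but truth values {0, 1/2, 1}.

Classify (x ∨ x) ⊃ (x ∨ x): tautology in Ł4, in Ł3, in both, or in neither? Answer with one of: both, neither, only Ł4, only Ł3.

both

In Ł4: every assignment gives 1 — tautology.
In Ł3: every assignment gives 1 — tautology.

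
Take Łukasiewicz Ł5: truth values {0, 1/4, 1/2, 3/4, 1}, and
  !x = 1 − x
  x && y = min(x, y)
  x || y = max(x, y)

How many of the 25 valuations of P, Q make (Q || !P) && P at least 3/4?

value 1: 1 assignment (counts)
value 3/4: 3 assignments (counts)
value 1/2: 7 assignments
value 1/4: 8 assignments
value 0: 6 assignments
So 4 of the 25 assignments meet the threshold.

4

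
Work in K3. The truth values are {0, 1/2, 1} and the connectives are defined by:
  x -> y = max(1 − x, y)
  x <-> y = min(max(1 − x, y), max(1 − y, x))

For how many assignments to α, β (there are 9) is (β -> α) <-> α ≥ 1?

α = 0, β = 0 ↦ 0  <
α = 0, β = 1/2 ↦ 1/2  <
α = 0, β = 1 ↦ 1  ≥
α = 1/2, β = 0 ↦ 1/2  <
α = 1/2, β = 1/2 ↦ 1/2  <
α = 1/2, β = 1 ↦ 1/2  <
α = 1, β = 0 ↦ 1  ≥
α = 1, β = 1/2 ↦ 1  ≥
α = 1, β = 1 ↦ 1  ≥
So 4 of the 9 assignments meet the threshold.

4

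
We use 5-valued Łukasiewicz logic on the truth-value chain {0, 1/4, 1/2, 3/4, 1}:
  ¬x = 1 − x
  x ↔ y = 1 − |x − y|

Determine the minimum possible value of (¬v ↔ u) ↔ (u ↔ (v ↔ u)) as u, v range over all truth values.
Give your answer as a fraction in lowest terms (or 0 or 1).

Take u = 1, v = 0:
¬v = ¬0 = 1
¬v ↔ u = 1 ↔ 1 = 1
v ↔ u = 0 ↔ 1 = 0
u ↔ (v ↔ u) = 1 ↔ 0 = 0
(¬v ↔ u) ↔ (u ↔ (v ↔ u)) = 1 ↔ 0 = 0
No assignment yields a value below 0, so this is the minimum.

0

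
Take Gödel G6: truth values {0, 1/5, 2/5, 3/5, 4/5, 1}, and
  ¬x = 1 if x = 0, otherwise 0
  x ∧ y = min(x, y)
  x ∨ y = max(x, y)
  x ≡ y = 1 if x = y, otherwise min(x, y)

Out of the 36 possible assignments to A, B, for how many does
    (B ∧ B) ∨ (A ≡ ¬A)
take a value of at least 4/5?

value 1: 6 assignments (counts)
value 4/5: 6 assignments (counts)
value 3/5: 6 assignments
value 2/5: 6 assignments
value 1/5: 6 assignments
value 0: 6 assignments
So 12 of the 36 assignments meet the threshold.

12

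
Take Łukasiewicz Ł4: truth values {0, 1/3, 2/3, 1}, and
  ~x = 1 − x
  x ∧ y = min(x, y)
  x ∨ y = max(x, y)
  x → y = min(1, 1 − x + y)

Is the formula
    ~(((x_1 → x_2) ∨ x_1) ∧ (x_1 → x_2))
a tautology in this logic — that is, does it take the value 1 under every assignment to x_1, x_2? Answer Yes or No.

No

Counterexample: take x_1 = 0, x_2 = 0.
x_1 → x_2 = 0 → 0 = 1
(x_1 → x_2) ∨ x_1 = 1 ∨ 0 = 1
x_1 → x_2 = 0 → 0 = 1
((x_1 → x_2) ∨ x_1) ∧ (x_1 → x_2) = 1 ∧ 1 = 1
~(((x_1 → x_2) ∨ x_1) ∧ (x_1 → x_2)) = ~1 = 0
This gives 0 ≠ 1.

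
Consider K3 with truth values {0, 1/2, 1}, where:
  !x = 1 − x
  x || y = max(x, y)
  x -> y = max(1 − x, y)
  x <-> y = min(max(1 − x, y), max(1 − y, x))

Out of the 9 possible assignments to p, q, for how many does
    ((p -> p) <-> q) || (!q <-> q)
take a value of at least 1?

2

p = 0, q = 0 ↦ 0  <
p = 0, q = 1/2 ↦ 1/2  <
p = 0, q = 1 ↦ 1  ≥
p = 1/2, q = 0 ↦ 1/2  <
p = 1/2, q = 1/2 ↦ 1/2  <
p = 1/2, q = 1 ↦ 1/2  <
p = 1, q = 0 ↦ 0  <
p = 1, q = 1/2 ↦ 1/2  <
p = 1, q = 1 ↦ 1  ≥
So 2 of the 9 assignments meet the threshold.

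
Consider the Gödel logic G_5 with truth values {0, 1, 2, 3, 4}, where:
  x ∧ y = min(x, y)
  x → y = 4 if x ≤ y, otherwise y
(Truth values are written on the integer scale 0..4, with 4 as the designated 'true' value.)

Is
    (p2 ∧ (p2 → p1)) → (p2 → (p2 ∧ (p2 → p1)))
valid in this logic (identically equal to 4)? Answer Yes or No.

At p1 = 1, p2 = 0, for instance:
p2 → p1 = 0 → 1 = 4
p2 ∧ (p2 → p1) = 0 ∧ 4 = 0
p2 → (p2 ∧ (p2 → p1)) = 0 → 0 = 4
(p2 ∧ (p2 → p1)) → (p2 → (p2 ∧ (p2 → p1))) = 0 → 4 = 4
and checking the remaining 24 assignments likewise gives ≥ 4 in every case.

Yes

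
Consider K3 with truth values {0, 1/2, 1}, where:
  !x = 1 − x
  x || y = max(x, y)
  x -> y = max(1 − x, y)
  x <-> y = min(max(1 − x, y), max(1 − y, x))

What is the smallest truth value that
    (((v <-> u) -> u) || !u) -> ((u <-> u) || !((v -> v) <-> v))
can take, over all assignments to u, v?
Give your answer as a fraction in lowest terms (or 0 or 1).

1/2

Take u = 1/2, v = 1/2:
v <-> u = 1/2 <-> 1/2 = 1/2
(v <-> u) -> u = 1/2 -> 1/2 = 1/2
!u = !1/2 = 1/2
((v <-> u) -> u) || !u = 1/2 || 1/2 = 1/2
u <-> u = 1/2 <-> 1/2 = 1/2
v -> v = 1/2 -> 1/2 = 1/2
(v -> v) <-> v = 1/2 <-> 1/2 = 1/2
!((v -> v) <-> v) = !1/2 = 1/2
(u <-> u) || !((v -> v) <-> v) = 1/2 || 1/2 = 1/2
(((v <-> u) -> u) || !u) -> ((u <-> u) || !((v -> v) <-> v)) = 1/2 -> 1/2 = 1/2
No assignment yields a value below 1/2, so this is the minimum.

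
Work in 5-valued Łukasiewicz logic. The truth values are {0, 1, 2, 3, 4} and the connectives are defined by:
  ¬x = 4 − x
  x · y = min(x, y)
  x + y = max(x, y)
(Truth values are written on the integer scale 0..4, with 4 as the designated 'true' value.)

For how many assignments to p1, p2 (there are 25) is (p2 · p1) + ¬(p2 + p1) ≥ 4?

2

value 4: 2 assignments (counts)
value 3: 6 assignments
value 2: 9 assignments
value 1: 6 assignments
value 0: 2 assignments
So 2 of the 25 assignments meet the threshold.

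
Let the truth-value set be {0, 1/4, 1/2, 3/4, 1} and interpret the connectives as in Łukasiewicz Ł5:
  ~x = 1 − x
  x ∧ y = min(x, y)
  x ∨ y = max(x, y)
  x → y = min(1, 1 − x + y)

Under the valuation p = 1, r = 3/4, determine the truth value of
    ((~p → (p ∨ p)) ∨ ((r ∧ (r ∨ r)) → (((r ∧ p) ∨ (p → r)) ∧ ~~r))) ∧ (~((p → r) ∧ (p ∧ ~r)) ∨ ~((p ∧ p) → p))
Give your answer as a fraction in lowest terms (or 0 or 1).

3/4

~p = ~1 = 0
p ∨ p = 1 ∨ 1 = 1
~p → (p ∨ p) = 0 → 1 = 1
r ∨ r = 3/4 ∨ 3/4 = 3/4
r ∧ (r ∨ r) = 3/4 ∧ 3/4 = 3/4
r ∧ p = 3/4 ∧ 1 = 3/4
p → r = 1 → 3/4 = 3/4
(r ∧ p) ∨ (p → r) = 3/4 ∨ 3/4 = 3/4
~r = ~3/4 = 1/4
~~r = ~1/4 = 3/4
((r ∧ p) ∨ (p → r)) ∧ ~~r = 3/4 ∧ 3/4 = 3/4
(r ∧ (r ∨ r)) → (((r ∧ p) ∨ (p → r)) ∧ ~~r) = 3/4 → 3/4 = 1
(~p → (p ∨ p)) ∨ ((r ∧ (r ∨ r)) → (((r ∧ p) ∨ (p → r)) ∧ ~~r)) = 1 ∨ 1 = 1
p → r = 1 → 3/4 = 3/4
~r = ~3/4 = 1/4
p ∧ ~r = 1 ∧ 1/4 = 1/4
(p → r) ∧ (p ∧ ~r) = 3/4 ∧ 1/4 = 1/4
~((p → r) ∧ (p ∧ ~r)) = ~1/4 = 3/4
p ∧ p = 1 ∧ 1 = 1
(p ∧ p) → p = 1 → 1 = 1
~((p ∧ p) → p) = ~1 = 0
~((p → r) ∧ (p ∧ ~r)) ∨ ~((p ∧ p) → p) = 3/4 ∨ 0 = 3/4
((~p → (p ∨ p)) ∨ ((r ∧ (r ∨ r)) → (((r ∧ p) ∨ (p → r)) ∧ ~~r))) ∧ (~((p → r) ∧ (p ∧ ~r)) ∨ ~((p ∧ p) → p)) = 1 ∧ 3/4 = 3/4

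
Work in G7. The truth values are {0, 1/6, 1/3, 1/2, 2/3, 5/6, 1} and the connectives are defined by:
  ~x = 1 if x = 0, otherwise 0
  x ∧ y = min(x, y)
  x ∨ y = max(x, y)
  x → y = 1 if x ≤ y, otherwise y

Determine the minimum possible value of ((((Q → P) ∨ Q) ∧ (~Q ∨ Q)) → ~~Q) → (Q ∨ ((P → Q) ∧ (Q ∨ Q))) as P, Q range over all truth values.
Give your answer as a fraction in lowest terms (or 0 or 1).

1/6

Take P = 0, Q = 1/6:
Q → P = 1/6 → 0 = 0
(Q → P) ∨ Q = 0 ∨ 1/6 = 1/6
~Q = ~1/6 = 0
~Q ∨ Q = 0 ∨ 1/6 = 1/6
((Q → P) ∨ Q) ∧ (~Q ∨ Q) = 1/6 ∧ 1/6 = 1/6
~Q = ~1/6 = 0
~~Q = ~0 = 1
(((Q → P) ∨ Q) ∧ (~Q ∨ Q)) → ~~Q = 1/6 → 1 = 1
P → Q = 0 → 1/6 = 1
Q ∨ Q = 1/6 ∨ 1/6 = 1/6
(P → Q) ∧ (Q ∨ Q) = 1 ∧ 1/6 = 1/6
Q ∨ ((P → Q) ∧ (Q ∨ Q)) = 1/6 ∨ 1/6 = 1/6
((((Q → P) ∨ Q) ∧ (~Q ∨ Q)) → ~~Q) → (Q ∨ ((P → Q) ∧ (Q ∨ Q))) = 1 → 1/6 = 1/6
No assignment yields a value below 1/6, so this is the minimum.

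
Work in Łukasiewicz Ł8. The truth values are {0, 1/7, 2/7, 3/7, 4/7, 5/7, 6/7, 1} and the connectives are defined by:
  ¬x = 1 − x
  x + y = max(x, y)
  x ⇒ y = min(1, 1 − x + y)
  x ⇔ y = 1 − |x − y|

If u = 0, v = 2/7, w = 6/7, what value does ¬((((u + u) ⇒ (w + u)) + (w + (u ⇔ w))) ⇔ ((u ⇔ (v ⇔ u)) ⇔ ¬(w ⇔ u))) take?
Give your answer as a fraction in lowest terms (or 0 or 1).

4/7

u + u = 0 + 0 = 0
w + u = 6/7 + 0 = 6/7
(u + u) ⇒ (w + u) = 0 ⇒ 6/7 = 1
u ⇔ w = 0 ⇔ 6/7 = 1/7
w + (u ⇔ w) = 6/7 + 1/7 = 6/7
((u + u) ⇒ (w + u)) + (w + (u ⇔ w)) = 1 + 6/7 = 1
v ⇔ u = 2/7 ⇔ 0 = 5/7
u ⇔ (v ⇔ u) = 0 ⇔ 5/7 = 2/7
w ⇔ u = 6/7 ⇔ 0 = 1/7
¬(w ⇔ u) = ¬1/7 = 6/7
(u ⇔ (v ⇔ u)) ⇔ ¬(w ⇔ u) = 2/7 ⇔ 6/7 = 3/7
(((u + u) ⇒ (w + u)) + (w + (u ⇔ w))) ⇔ ((u ⇔ (v ⇔ u)) ⇔ ¬(w ⇔ u)) = 1 ⇔ 3/7 = 3/7
¬((((u + u) ⇒ (w + u)) + (w + (u ⇔ w))) ⇔ ((u ⇔ (v ⇔ u)) ⇔ ¬(w ⇔ u))) = ¬3/7 = 4/7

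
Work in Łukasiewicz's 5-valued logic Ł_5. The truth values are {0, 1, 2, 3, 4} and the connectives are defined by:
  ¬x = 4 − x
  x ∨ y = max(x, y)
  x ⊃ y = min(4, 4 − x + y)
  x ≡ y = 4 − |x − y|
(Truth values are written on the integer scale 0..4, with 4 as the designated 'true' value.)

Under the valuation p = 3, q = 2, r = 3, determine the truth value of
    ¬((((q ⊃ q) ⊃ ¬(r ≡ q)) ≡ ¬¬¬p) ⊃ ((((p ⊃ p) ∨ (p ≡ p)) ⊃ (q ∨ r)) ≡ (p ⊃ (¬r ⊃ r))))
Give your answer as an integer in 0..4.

q ⊃ q = 2 ⊃ 2 = 4
r ≡ q = 3 ≡ 2 = 3
¬(r ≡ q) = ¬3 = 1
(q ⊃ q) ⊃ ¬(r ≡ q) = 4 ⊃ 1 = 1
¬p = ¬3 = 1
¬¬p = ¬1 = 3
¬¬¬p = ¬3 = 1
((q ⊃ q) ⊃ ¬(r ≡ q)) ≡ ¬¬¬p = 1 ≡ 1 = 4
p ⊃ p = 3 ⊃ 3 = 4
p ≡ p = 3 ≡ 3 = 4
(p ⊃ p) ∨ (p ≡ p) = 4 ∨ 4 = 4
q ∨ r = 2 ∨ 3 = 3
((p ⊃ p) ∨ (p ≡ p)) ⊃ (q ∨ r) = 4 ⊃ 3 = 3
¬r = ¬3 = 1
¬r ⊃ r = 1 ⊃ 3 = 4
p ⊃ (¬r ⊃ r) = 3 ⊃ 4 = 4
(((p ⊃ p) ∨ (p ≡ p)) ⊃ (q ∨ r)) ≡ (p ⊃ (¬r ⊃ r)) = 3 ≡ 4 = 3
(((q ⊃ q) ⊃ ¬(r ≡ q)) ≡ ¬¬¬p) ⊃ ((((p ⊃ p) ∨ (p ≡ p)) ⊃ (q ∨ r)) ≡ (p ⊃ (¬r ⊃ r))) = 4 ⊃ 3 = 3
¬((((q ⊃ q) ⊃ ¬(r ≡ q)) ≡ ¬¬¬p) ⊃ ((((p ⊃ p) ∨ (p ≡ p)) ⊃ (q ∨ r)) ≡ (p ⊃ (¬r ⊃ r)))) = ¬3 = 1

1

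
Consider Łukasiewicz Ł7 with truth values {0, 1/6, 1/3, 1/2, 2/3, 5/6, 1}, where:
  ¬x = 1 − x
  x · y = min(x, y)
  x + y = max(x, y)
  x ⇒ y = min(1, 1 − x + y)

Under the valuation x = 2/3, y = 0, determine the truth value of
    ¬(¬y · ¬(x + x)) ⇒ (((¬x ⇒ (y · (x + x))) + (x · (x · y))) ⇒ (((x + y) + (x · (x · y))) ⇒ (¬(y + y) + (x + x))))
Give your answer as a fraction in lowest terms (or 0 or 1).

1

¬y = ¬0 = 1
x + x = 2/3 + 2/3 = 2/3
¬(x + x) = ¬2/3 = 1/3
¬y · ¬(x + x) = 1 · 1/3 = 1/3
¬(¬y · ¬(x + x)) = ¬1/3 = 2/3
¬x = ¬2/3 = 1/3
x + x = 2/3 + 2/3 = 2/3
y · (x + x) = 0 · 2/3 = 0
¬x ⇒ (y · (x + x)) = 1/3 ⇒ 0 = 2/3
x · y = 2/3 · 0 = 0
x · (x · y) = 2/3 · 0 = 0
(¬x ⇒ (y · (x + x))) + (x · (x · y)) = 2/3 + 0 = 2/3
x + y = 2/3 + 0 = 2/3
x · y = 2/3 · 0 = 0
x · (x · y) = 2/3 · 0 = 0
(x + y) + (x · (x · y)) = 2/3 + 0 = 2/3
y + y = 0 + 0 = 0
¬(y + y) = ¬0 = 1
x + x = 2/3 + 2/3 = 2/3
¬(y + y) + (x + x) = 1 + 2/3 = 1
((x + y) + (x · (x · y))) ⇒ (¬(y + y) + (x + x)) = 2/3 ⇒ 1 = 1
((¬x ⇒ (y · (x + x))) + (x · (x · y))) ⇒ (((x + y) + (x · (x · y))) ⇒ (¬(y + y) + (x + x))) = 2/3 ⇒ 1 = 1
¬(¬y · ¬(x + x)) ⇒ (((¬x ⇒ (y · (x + x))) + (x · (x · y))) ⇒ (((x + y) + (x · (x · y))) ⇒ (¬(y + y) + (x + x)))) = 2/3 ⇒ 1 = 1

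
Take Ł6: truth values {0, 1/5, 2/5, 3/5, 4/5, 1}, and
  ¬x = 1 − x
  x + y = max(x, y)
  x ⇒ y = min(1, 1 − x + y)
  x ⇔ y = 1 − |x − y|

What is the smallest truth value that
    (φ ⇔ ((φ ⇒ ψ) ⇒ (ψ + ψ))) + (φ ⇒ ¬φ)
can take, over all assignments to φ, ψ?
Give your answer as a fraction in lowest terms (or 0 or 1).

Take φ = 3/5, ψ = 4/5:
φ ⇒ ψ = 3/5 ⇒ 4/5 = 1
ψ + ψ = 4/5 + 4/5 = 4/5
(φ ⇒ ψ) ⇒ (ψ + ψ) = 1 ⇒ 4/5 = 4/5
φ ⇔ ((φ ⇒ ψ) ⇒ (ψ + ψ)) = 3/5 ⇔ 4/5 = 4/5
¬φ = ¬3/5 = 2/5
φ ⇒ ¬φ = 3/5 ⇒ 2/5 = 4/5
(φ ⇔ ((φ ⇒ ψ) ⇒ (ψ + ψ))) + (φ ⇒ ¬φ) = 4/5 + 4/5 = 4/5
No assignment yields a value below 4/5, so this is the minimum.

4/5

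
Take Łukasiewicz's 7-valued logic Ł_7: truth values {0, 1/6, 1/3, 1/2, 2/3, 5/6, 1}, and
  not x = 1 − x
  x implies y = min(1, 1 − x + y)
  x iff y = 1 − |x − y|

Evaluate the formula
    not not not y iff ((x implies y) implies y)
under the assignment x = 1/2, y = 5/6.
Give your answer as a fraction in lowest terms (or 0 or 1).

not y = not 5/6 = 1/6
not not y = not 1/6 = 5/6
not not not y = not 5/6 = 1/6
x implies y = 1/2 implies 5/6 = 1
(x implies y) implies y = 1 implies 5/6 = 5/6
not not not y iff ((x implies y) implies y) = 1/6 iff 5/6 = 1/3

1/3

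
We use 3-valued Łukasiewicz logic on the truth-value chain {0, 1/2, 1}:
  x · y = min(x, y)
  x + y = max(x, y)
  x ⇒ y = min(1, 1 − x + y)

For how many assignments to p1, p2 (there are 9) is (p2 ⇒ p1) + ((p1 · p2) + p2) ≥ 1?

8

p1 = 0, p2 = 0 ↦ 1  ≥
p1 = 0, p2 = 1/2 ↦ 1/2  <
p1 = 0, p2 = 1 ↦ 1  ≥
p1 = 1/2, p2 = 0 ↦ 1  ≥
p1 = 1/2, p2 = 1/2 ↦ 1  ≥
p1 = 1/2, p2 = 1 ↦ 1  ≥
p1 = 1, p2 = 0 ↦ 1  ≥
p1 = 1, p2 = 1/2 ↦ 1  ≥
p1 = 1, p2 = 1 ↦ 1  ≥
So 8 of the 9 assignments meet the threshold.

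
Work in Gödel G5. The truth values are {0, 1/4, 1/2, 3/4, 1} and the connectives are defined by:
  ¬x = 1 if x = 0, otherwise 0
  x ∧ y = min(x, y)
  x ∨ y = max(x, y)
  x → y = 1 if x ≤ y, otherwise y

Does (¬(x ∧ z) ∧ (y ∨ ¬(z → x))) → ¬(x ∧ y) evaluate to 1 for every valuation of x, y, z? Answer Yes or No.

Counterexample: take x = 1/4, y = 1/4, z = 0.
x ∧ z = 1/4 ∧ 0 = 0
¬(x ∧ z) = ¬0 = 1
z → x = 0 → 1/4 = 1
¬(z → x) = ¬1 = 0
y ∨ ¬(z → x) = 1/4 ∨ 0 = 1/4
¬(x ∧ z) ∧ (y ∨ ¬(z → x)) = 1 ∧ 1/4 = 1/4
x ∧ y = 1/4 ∧ 1/4 = 1/4
¬(x ∧ y) = ¬1/4 = 0
(¬(x ∧ z) ∧ (y ∨ ¬(z → x))) → ¬(x ∧ y) = 1/4 → 0 = 0
This gives 0 ≠ 1.

No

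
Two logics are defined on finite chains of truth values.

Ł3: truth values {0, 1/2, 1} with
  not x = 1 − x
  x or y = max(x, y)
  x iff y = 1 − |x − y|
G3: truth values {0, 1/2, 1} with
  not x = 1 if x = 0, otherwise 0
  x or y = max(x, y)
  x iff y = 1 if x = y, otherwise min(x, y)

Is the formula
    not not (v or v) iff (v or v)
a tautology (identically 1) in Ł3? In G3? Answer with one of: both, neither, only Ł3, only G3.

In Ł3: every assignment gives 1 — tautology.
In G3: at v = 1/2 the value is 1/2 — not a tautology.

only Ł3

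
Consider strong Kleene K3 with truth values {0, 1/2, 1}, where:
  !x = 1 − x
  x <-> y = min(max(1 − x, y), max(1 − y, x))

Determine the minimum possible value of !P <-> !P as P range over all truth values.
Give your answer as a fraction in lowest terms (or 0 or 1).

Take P = 1/2:
!P = !1/2 = 1/2
!P = !1/2 = 1/2
!P <-> !P = 1/2 <-> 1/2 = 1/2
No assignment yields a value below 1/2, so this is the minimum.

1/2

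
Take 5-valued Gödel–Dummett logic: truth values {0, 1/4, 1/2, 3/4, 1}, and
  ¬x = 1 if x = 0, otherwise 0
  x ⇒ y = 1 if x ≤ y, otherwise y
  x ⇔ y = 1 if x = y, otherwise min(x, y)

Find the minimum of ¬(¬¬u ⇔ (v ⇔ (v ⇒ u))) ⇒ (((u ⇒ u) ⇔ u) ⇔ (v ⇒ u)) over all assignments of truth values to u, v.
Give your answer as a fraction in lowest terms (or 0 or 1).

1/4

Take u = 1/4, v = 0:
¬u = ¬1/4 = 0
¬¬u = ¬0 = 1
v ⇒ u = 0 ⇒ 1/4 = 1
v ⇔ (v ⇒ u) = 0 ⇔ 1 = 0
¬¬u ⇔ (v ⇔ (v ⇒ u)) = 1 ⇔ 0 = 0
¬(¬¬u ⇔ (v ⇔ (v ⇒ u))) = ¬0 = 1
u ⇒ u = 1/4 ⇒ 1/4 = 1
(u ⇒ u) ⇔ u = 1 ⇔ 1/4 = 1/4
v ⇒ u = 0 ⇒ 1/4 = 1
((u ⇒ u) ⇔ u) ⇔ (v ⇒ u) = 1/4 ⇔ 1 = 1/4
¬(¬¬u ⇔ (v ⇔ (v ⇒ u))) ⇒ (((u ⇒ u) ⇔ u) ⇔ (v ⇒ u)) = 1 ⇒ 1/4 = 1/4
No assignment yields a value below 1/4, so this is the minimum.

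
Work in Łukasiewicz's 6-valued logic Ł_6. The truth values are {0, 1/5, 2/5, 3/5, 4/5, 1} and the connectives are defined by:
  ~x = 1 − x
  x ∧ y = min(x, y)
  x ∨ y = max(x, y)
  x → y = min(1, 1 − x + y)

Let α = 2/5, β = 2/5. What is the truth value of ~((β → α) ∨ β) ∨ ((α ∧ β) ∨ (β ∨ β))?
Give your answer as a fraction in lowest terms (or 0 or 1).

β → α = 2/5 → 2/5 = 1
(β → α) ∨ β = 1 ∨ 2/5 = 1
~((β → α) ∨ β) = ~1 = 0
α ∧ β = 2/5 ∧ 2/5 = 2/5
β ∨ β = 2/5 ∨ 2/5 = 2/5
(α ∧ β) ∨ (β ∨ β) = 2/5 ∨ 2/5 = 2/5
~((β → α) ∨ β) ∨ ((α ∧ β) ∨ (β ∨ β)) = 0 ∨ 2/5 = 2/5

2/5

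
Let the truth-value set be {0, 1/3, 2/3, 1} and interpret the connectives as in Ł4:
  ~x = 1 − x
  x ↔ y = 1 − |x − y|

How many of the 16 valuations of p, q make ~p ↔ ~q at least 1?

4

p = 0, q = 0 ↦ 1  ≥
p = 0, q = 1/3 ↦ 2/3  <
p = 0, q = 2/3 ↦ 1/3  <
p = 0, q = 1 ↦ 0  <
p = 1/3, q = 0 ↦ 2/3  <
p = 1/3, q = 1/3 ↦ 1  ≥
p = 1/3, q = 2/3 ↦ 2/3  <
p = 1/3, q = 1 ↦ 1/3  <
p = 2/3, q = 0 ↦ 1/3  <
p = 2/3, q = 1/3 ↦ 2/3  <
p = 2/3, q = 2/3 ↦ 1  ≥
p = 2/3, q = 1 ↦ 2/3  <
p = 1, q = 0 ↦ 0  <
p = 1, q = 1/3 ↦ 1/3  <
p = 1, q = 2/3 ↦ 2/3  <
p = 1, q = 1 ↦ 1  ≥
So 4 of the 16 assignments meet the threshold.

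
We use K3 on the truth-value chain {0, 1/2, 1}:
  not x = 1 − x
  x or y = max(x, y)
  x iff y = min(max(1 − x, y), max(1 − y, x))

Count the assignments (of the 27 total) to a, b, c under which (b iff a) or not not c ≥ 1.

13

value 1: 13 assignments (counts)
value 1/2: 12 assignments
value 0: 2 assignments
So 13 of the 27 assignments meet the threshold.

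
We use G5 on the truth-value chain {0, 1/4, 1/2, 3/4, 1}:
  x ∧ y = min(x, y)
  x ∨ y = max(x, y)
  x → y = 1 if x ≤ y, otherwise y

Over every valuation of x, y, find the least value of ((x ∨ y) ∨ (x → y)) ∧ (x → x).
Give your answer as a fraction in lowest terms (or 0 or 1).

Take x = 1/4, y = 0:
x ∨ y = 1/4 ∨ 0 = 1/4
x → y = 1/4 → 0 = 0
(x ∨ y) ∨ (x → y) = 1/4 ∨ 0 = 1/4
x → x = 1/4 → 1/4 = 1
((x ∨ y) ∨ (x → y)) ∧ (x → x) = 1/4 ∧ 1 = 1/4
No assignment yields a value below 1/4, so this is the minimum.

1/4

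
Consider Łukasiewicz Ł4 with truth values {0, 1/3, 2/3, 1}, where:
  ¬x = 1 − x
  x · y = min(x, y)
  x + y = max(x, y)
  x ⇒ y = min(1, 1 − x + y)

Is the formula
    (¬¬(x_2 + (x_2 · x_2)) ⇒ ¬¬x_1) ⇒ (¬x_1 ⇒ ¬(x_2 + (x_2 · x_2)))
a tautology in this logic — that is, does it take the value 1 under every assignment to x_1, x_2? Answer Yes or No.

Yes

x_1 = 0, x_2 = 0 ↦ 1
x_1 = 0, x_2 = 1/3 ↦ 1
x_1 = 0, x_2 = 2/3 ↦ 1
x_1 = 0, x_2 = 1 ↦ 1
x_1 = 1/3, x_2 = 0 ↦ 1
x_1 = 1/3, x_2 = 1/3 ↦ 1
x_1 = 1/3, x_2 = 2/3 ↦ 1
x_1 = 1/3, x_2 = 1 ↦ 1
x_1 = 2/3, x_2 = 0 ↦ 1
x_1 = 2/3, x_2 = 1/3 ↦ 1
x_1 = 2/3, x_2 = 2/3 ↦ 1
x_1 = 2/3, x_2 = 1 ↦ 1
x_1 = 1, x_2 = 0 ↦ 1
x_1 = 1, x_2 = 1/3 ↦ 1
x_1 = 1, x_2 = 2/3 ↦ 1
x_1 = 1, x_2 = 1 ↦ 1
Every assignment gives a value ≥ 1.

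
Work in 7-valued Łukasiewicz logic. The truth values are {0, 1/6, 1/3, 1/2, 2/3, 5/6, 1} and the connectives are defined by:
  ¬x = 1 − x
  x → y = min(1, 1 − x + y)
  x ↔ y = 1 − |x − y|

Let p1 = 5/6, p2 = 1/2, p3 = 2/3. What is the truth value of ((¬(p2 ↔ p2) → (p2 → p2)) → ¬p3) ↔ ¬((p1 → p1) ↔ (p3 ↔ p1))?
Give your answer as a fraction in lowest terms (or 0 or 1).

5/6

p2 ↔ p2 = 1/2 ↔ 1/2 = 1
¬(p2 ↔ p2) = ¬1 = 0
p2 → p2 = 1/2 → 1/2 = 1
¬(p2 ↔ p2) → (p2 → p2) = 0 → 1 = 1
¬p3 = ¬2/3 = 1/3
(¬(p2 ↔ p2) → (p2 → p2)) → ¬p3 = 1 → 1/3 = 1/3
p1 → p1 = 5/6 → 5/6 = 1
p3 ↔ p1 = 2/3 ↔ 5/6 = 5/6
(p1 → p1) ↔ (p3 ↔ p1) = 1 ↔ 5/6 = 5/6
¬((p1 → p1) ↔ (p3 ↔ p1)) = ¬5/6 = 1/6
((¬(p2 ↔ p2) → (p2 → p2)) → ¬p3) ↔ ¬((p1 → p1) ↔ (p3 ↔ p1)) = 1/3 ↔ 1/6 = 5/6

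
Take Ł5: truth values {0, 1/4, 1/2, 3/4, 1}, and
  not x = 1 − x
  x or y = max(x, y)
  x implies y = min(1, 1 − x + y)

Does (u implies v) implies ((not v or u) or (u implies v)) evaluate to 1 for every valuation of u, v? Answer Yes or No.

Yes

At u = 1/2, v = 0, for instance:
u implies v = 1/2 implies 0 = 1/2
not v = not 0 = 1
not v or u = 1 or 1/2 = 1
(not v or u) or (u implies v) = 1 or 1/2 = 1
(u implies v) implies ((not v or u) or (u implies v)) = 1/2 implies 1 = 1
and checking the remaining 24 assignments likewise gives ≥ 1 in every case.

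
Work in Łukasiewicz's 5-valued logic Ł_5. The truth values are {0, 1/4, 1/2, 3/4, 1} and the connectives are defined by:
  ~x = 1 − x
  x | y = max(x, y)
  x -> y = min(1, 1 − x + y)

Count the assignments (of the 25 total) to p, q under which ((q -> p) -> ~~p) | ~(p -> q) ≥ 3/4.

16

value 1: 9 assignments (counts)
value 3/4: 7 assignments (counts)
value 1/2: 5 assignments
value 1/4: 3 assignments
value 0: 1 assignment
So 16 of the 25 assignments meet the threshold.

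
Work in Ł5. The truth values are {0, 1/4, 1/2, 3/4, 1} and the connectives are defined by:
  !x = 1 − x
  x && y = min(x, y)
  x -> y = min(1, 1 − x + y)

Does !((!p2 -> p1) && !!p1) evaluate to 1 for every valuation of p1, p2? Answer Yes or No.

Counterexample: take p1 = 1/4, p2 = 0.
!p2 = !0 = 1
!p2 -> p1 = 1 -> 1/4 = 1/4
!p1 = !1/4 = 3/4
!!p1 = !3/4 = 1/4
(!p2 -> p1) && !!p1 = 1/4 && 1/4 = 1/4
!((!p2 -> p1) && !!p1) = !1/4 = 3/4
This gives 3/4 ≠ 1.

No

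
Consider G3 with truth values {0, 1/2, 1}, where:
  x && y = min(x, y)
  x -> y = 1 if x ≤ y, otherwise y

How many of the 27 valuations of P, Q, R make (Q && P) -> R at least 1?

22

value 1: 22 assignments (counts)
value 1/2: 1 assignment
value 0: 4 assignments
So 22 of the 27 assignments meet the threshold.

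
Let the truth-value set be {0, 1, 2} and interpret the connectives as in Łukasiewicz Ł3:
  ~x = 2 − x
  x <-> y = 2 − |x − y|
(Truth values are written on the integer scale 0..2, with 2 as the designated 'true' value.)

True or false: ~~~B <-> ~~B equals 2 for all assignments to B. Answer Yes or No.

No

Counterexample: take B = 0.
~B = ~0 = 2
~~B = ~2 = 0
~~~B = ~0 = 2
~B = ~0 = 2
~~B = ~2 = 0
~~~B <-> ~~B = 2 <-> 0 = 0
This gives 0 ≠ 2.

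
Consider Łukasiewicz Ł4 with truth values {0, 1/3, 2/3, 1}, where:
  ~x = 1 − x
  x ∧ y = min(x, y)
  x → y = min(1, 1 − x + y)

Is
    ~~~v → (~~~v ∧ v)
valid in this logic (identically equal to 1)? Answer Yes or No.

Counterexample: take v = 0.
~v = ~0 = 1
~~v = ~1 = 0
~~~v = ~0 = 1
~~~v ∧ v = 1 ∧ 0 = 0
~~~v → (~~~v ∧ v) = 1 → 0 = 0
This gives 0 ≠ 1.

No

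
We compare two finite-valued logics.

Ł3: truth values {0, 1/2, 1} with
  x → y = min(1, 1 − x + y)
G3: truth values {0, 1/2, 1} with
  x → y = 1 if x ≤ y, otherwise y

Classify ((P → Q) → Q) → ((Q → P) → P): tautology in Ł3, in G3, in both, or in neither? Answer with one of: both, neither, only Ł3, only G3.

only Ł3

In Ł3: every assignment gives 1 — tautology.
In G3: at P = 1/2, Q = 0 the value is 1/2 — not a tautology.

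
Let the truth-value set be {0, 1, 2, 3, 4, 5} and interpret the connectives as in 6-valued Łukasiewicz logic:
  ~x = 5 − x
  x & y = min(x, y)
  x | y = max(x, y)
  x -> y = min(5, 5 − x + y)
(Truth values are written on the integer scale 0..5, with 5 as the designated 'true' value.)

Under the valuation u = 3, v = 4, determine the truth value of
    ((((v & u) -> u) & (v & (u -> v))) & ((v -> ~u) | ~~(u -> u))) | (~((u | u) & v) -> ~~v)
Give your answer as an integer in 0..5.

5

v & u = 4 & 3 = 3
(v & u) -> u = 3 -> 3 = 5
u -> v = 3 -> 4 = 5
v & (u -> v) = 4 & 5 = 4
((v & u) -> u) & (v & (u -> v)) = 5 & 4 = 4
~u = ~3 = 2
v -> ~u = 4 -> 2 = 3
u -> u = 3 -> 3 = 5
~(u -> u) = ~5 = 0
~~(u -> u) = ~0 = 5
(v -> ~u) | ~~(u -> u) = 3 | 5 = 5
(((v & u) -> u) & (v & (u -> v))) & ((v -> ~u) | ~~(u -> u)) = 4 & 5 = 4
u | u = 3 | 3 = 3
(u | u) & v = 3 & 4 = 3
~((u | u) & v) = ~3 = 2
~v = ~4 = 1
~~v = ~1 = 4
~((u | u) & v) -> ~~v = 2 -> 4 = 5
((((v & u) -> u) & (v & (u -> v))) & ((v -> ~u) | ~~(u -> u))) | (~((u | u) & v) -> ~~v) = 4 | 5 = 5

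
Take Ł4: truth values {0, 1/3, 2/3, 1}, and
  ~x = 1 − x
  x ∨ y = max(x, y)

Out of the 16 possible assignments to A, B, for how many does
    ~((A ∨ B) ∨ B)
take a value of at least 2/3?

4

A = 0, B = 0 ↦ 1  ≥
A = 0, B = 1/3 ↦ 2/3  ≥
A = 0, B = 2/3 ↦ 1/3  <
A = 0, B = 1 ↦ 0  <
A = 1/3, B = 0 ↦ 2/3  ≥
A = 1/3, B = 1/3 ↦ 2/3  ≥
A = 1/3, B = 2/3 ↦ 1/3  <
A = 1/3, B = 1 ↦ 0  <
A = 2/3, B = 0 ↦ 1/3  <
A = 2/3, B = 1/3 ↦ 1/3  <
A = 2/3, B = 2/3 ↦ 1/3  <
A = 2/3, B = 1 ↦ 0  <
A = 1, B = 0 ↦ 0  <
A = 1, B = 1/3 ↦ 0  <
A = 1, B = 2/3 ↦ 0  <
A = 1, B = 1 ↦ 0  <
So 4 of the 16 assignments meet the threshold.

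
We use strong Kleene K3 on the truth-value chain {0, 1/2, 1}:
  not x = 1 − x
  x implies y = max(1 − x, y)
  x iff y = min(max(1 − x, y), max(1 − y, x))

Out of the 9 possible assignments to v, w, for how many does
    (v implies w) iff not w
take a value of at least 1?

v = 0, w = 0 ↦ 1  ≥
v = 0, w = 1/2 ↦ 1/2  <
v = 0, w = 1 ↦ 0  <
v = 1/2, w = 0 ↦ 1/2  <
v = 1/2, w = 1/2 ↦ 1/2  <
v = 1/2, w = 1 ↦ 0  <
v = 1, w = 0 ↦ 0  <
v = 1, w = 1/2 ↦ 1/2  <
v = 1, w = 1 ↦ 0  <
So 1 of the 9 assignments meets the threshold.

1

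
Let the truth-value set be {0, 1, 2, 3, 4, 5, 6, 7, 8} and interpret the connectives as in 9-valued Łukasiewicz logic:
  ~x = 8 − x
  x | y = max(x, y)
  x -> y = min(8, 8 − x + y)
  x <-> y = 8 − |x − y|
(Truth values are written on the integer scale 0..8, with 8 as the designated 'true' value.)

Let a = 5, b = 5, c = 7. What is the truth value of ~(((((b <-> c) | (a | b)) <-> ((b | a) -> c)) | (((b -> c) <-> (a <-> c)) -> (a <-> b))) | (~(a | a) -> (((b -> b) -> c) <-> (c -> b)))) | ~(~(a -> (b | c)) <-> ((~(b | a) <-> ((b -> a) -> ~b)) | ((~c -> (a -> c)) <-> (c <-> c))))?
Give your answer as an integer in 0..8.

8

b <-> c = 5 <-> 7 = 6
a | b = 5 | 5 = 5
(b <-> c) | (a | b) = 6 | 5 = 6
b | a = 5 | 5 = 5
(b | a) -> c = 5 -> 7 = 8
((b <-> c) | (a | b)) <-> ((b | a) -> c) = 6 <-> 8 = 6
b -> c = 5 -> 7 = 8
a <-> c = 5 <-> 7 = 6
(b -> c) <-> (a <-> c) = 8 <-> 6 = 6
a <-> b = 5 <-> 5 = 8
((b -> c) <-> (a <-> c)) -> (a <-> b) = 6 -> 8 = 8
(((b <-> c) | (a | b)) <-> ((b | a) -> c)) | (((b -> c) <-> (a <-> c)) -> (a <-> b)) = 6 | 8 = 8
a | a = 5 | 5 = 5
~(a | a) = ~5 = 3
b -> b = 5 -> 5 = 8
(b -> b) -> c = 8 -> 7 = 7
c -> b = 7 -> 5 = 6
((b -> b) -> c) <-> (c -> b) = 7 <-> 6 = 7
~(a | a) -> (((b -> b) -> c) <-> (c -> b)) = 3 -> 7 = 8
((((b <-> c) | (a | b)) <-> ((b | a) -> c)) | (((b -> c) <-> (a <-> c)) -> (a <-> b))) | (~(a | a) -> (((b -> b) -> c) <-> (c -> b))) = 8 | 8 = 8
~(((((b <-> c) | (a | b)) <-> ((b | a) -> c)) | (((b -> c) <-> (a <-> c)) -> (a <-> b))) | (~(a | a) -> (((b -> b) -> c) <-> (c -> b)))) = ~8 = 0
b | c = 5 | 7 = 7
a -> (b | c) = 5 -> 7 = 8
~(a -> (b | c)) = ~8 = 0
b | a = 5 | 5 = 5
~(b | a) = ~5 = 3
b -> a = 5 -> 5 = 8
~b = ~5 = 3
(b -> a) -> ~b = 8 -> 3 = 3
~(b | a) <-> ((b -> a) -> ~b) = 3 <-> 3 = 8
~c = ~7 = 1
a -> c = 5 -> 7 = 8
~c -> (a -> c) = 1 -> 8 = 8
c <-> c = 7 <-> 7 = 8
(~c -> (a -> c)) <-> (c <-> c) = 8 <-> 8 = 8
(~(b | a) <-> ((b -> a) -> ~b)) | ((~c -> (a -> c)) <-> (c <-> c)) = 8 | 8 = 8
~(a -> (b | c)) <-> ((~(b | a) <-> ((b -> a) -> ~b)) | ((~c -> (a -> c)) <-> (c <-> c))) = 0 <-> 8 = 0
~(~(a -> (b | c)) <-> ((~(b | a) <-> ((b -> a) -> ~b)) | ((~c -> (a -> c)) <-> (c <-> c)))) = ~0 = 8
~(((((b <-> c) | (a | b)) <-> ((b | a) -> c)) | (((b -> c) <-> (a <-> c)) -> (a <-> b))) | (~(a | a) -> (((b -> b) -> c) <-> (c -> b)))) | ~(~(a -> (b | c)) <-> ((~(b | a) <-> ((b -> a) -> ~b)) | ((~c -> (a -> c)) <-> (c <-> c)))) = 0 | 8 = 8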